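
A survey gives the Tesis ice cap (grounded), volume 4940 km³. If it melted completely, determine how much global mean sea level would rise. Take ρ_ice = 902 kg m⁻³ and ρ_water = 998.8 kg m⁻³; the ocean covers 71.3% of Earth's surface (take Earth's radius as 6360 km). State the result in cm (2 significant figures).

≈ 1.2 cm

Tesis: 4940 km³ × (902/998.8) = 4461 km³ of water.
Spread over 3.62×10^14 m² of ocean, Δh = 4.461×10^12 / 3.62×10^14 = 0.0123 m = 1.2 cm.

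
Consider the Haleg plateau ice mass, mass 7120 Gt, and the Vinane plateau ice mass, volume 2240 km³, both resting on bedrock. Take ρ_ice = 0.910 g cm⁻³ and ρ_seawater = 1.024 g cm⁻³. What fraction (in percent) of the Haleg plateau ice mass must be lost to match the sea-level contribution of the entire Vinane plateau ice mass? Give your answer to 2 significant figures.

Equal sea-level rise means equal mass of meltwater, i.e. equal mass of ice lost.
Ice mass of Vinane: 2.038×10^15 kg; ice mass of Haleg: 7.120×10^15 kg.
Fraction required = 2.038×10^15 / 7.120×10^15 = 0.286 → 29 %.

≈ 29 %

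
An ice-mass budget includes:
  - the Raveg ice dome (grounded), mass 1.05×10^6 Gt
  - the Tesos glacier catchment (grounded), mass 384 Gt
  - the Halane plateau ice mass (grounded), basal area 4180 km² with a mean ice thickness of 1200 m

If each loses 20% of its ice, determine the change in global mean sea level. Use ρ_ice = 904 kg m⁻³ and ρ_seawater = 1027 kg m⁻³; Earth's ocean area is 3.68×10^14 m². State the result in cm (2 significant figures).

Raveg: 0.2 × 1.05×10^6 Gt = 2.100×10^17 kg; dividing by ρ_w = 1027 kg m⁻³ gives 2.045×10^14 m³ of water.
Tesos: 0.2 × 384 Gt = 7.680×10^13 kg; dividing by ρ_w = 1027 kg m⁻³ gives 7.478×10^10 m³ of water.
Halane: ice volume = 4180 km² × 1200 m = 5016 km³; 0.2 × 5016 × (904/1027) = 883.1 km³ of water.
Total added water ≈ 2.054×10^14 m³ over 3.68×10^14 m² → Δh = 0.558 m = 56 cm.

≈ 56 cm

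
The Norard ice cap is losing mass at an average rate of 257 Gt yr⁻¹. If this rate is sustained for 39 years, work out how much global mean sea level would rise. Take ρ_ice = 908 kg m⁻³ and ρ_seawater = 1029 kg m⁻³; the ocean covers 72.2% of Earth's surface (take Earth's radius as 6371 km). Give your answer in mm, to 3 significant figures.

≈ 26.4 mm

Total mass lost = 257 Gt/yr × 39 yr = 1.002×10^4 Gt = 1.002×10^16 kg.
ρ_w = 1029 kg m⁻³, so water volume = 1.002×10^16 / 1029 = 9.741×10^12 m³.
Δh = 9.741×10^12 / 3.68×10^14 = 0.0264 m = 26.4 mm.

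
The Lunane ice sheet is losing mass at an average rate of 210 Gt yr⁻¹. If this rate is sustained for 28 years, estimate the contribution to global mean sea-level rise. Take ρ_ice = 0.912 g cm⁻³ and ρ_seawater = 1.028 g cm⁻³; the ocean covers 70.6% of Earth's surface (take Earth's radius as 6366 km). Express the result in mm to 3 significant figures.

≈ 15.9 mm

Total mass lost = 210 Gt/yr × 28 yr = 5880 Gt = 5.880×10^15 kg.
ρ_w = 1.028 g cm⁻³ = 1028 kg m⁻³, so water volume = 5.880×10^15 / 1028 = 5.720×10^12 m³.
Δh = 5.720×10^12 / 3.60×10^14 = 0.0159 m = 15.9 mm.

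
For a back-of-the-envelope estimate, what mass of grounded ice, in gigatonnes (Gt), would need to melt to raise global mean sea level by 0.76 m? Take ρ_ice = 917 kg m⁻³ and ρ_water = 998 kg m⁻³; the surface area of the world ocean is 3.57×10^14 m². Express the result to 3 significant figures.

Required water volume = Δh × A = 0.76 m × 3.57×10^14 m² = 2.713×10^14 m³.
ρ_w = 998 kg m⁻³, so the mass of water = 2.713×10^14 m³ × 998 kg m⁻³ = 2.708×10^17 kg = 2.71×10^5 Gt (and the same mass of ice, by conservation).

≈ 2.71×10^5 Gt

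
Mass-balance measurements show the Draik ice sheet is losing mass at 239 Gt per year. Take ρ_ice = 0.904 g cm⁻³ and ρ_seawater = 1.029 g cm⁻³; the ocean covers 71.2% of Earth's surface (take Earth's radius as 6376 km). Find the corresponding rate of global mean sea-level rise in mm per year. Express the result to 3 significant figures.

ρ_w = 1.029 g cm⁻³ = 1029 kg m⁻³. Annual water volume added = 239 Gt / ρ_w = 2.390×10^14 kg / 1029 kg m⁻³ = 2.323×10^11 m³.
Δh per year = 2.323×10^11 / 3.64×10^14 = 6.39×10^-4 m = 0.639 mm.

≈ 0.639 mm/yr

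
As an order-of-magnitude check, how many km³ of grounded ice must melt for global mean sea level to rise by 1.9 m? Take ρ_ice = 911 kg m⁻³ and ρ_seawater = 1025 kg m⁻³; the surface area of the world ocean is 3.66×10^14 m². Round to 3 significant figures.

Required water volume = Δh × A = 1.9 m × 3.66×10^14 m² = 6.954×10^14 m³ = 6.954×10^5 km³.
Ice volume = water volume × ρ_w/ρ_ice = 6.954×10^5 × 1025/911 = 7.82×10^5 km³.

≈ 7.82×10^5 km³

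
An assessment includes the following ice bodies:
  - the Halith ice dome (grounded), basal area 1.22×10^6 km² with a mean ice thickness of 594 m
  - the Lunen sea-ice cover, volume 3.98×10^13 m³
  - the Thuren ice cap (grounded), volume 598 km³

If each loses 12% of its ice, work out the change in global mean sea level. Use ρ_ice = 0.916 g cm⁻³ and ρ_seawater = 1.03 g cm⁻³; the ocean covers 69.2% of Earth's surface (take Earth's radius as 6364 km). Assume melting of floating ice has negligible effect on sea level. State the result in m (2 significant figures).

Halith: ice volume = 1.22×10^6 km² × 594 m = 7.247×10^5 km³; 0.12 × 7.247×10^5 × (916/1030) = 7.734×10^4 km³ of water.
The Lunen sea-ice cover is floating and already displaces its own weight of water, so its melt adds essentially nothing to sea level.
Thuren: 0.12 × 598 km³ × (916/1030) = 63.82 km³ of water.
Total added water ≈ 7.740×10^13 m³ over 3.52×10^14 m² → Δh = 0.220 m.

≈ 0.22 m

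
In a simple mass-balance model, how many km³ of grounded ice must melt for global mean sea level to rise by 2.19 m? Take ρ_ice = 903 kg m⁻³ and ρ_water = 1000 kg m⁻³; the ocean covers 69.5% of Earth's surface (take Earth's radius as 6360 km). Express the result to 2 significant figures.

Required water volume = Δh × A = 2.19 m × 3.53×10^14 m² = 7.737×10^14 m³ = 7.737×10^5 km³.
Ice volume = water volume × ρ_w/ρ_ice = 7.737×10^5 × 1000/903 = 8.6×10^5 km³.

≈ 8.6×10^5 km³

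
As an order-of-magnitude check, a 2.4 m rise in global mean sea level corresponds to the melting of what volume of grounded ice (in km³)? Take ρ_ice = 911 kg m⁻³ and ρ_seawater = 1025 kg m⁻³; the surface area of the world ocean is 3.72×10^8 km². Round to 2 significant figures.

Required water volume = Δh × A = 2.4 m × 3.72×10^14 m² = 8.928×10^14 m³ = 8.928×10^5 km³.
Ice volume = water volume × ρ_w/ρ_ice = 8.928×10^5 × 1025/911 = 1.0×10^6 km³.

≈ 1.0×10^6 km³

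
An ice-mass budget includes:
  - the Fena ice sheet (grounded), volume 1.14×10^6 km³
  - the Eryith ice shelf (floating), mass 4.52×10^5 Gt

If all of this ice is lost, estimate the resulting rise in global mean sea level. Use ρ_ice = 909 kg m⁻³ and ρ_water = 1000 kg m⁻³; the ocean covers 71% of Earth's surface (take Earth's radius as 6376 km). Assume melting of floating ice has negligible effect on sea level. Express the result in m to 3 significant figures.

Fena: 1.14×10^6 km³ × (909/1000) = 1.036×10^6 km³ of water.
The Eryith ice shelf is floating and already displaces its own weight of water, so its melt adds essentially nothing to sea level.
Total added water ≈ 1.036×10^15 m³ over 3.63×10^14 m² → Δh = 2.86 m.

≈ 2.86 m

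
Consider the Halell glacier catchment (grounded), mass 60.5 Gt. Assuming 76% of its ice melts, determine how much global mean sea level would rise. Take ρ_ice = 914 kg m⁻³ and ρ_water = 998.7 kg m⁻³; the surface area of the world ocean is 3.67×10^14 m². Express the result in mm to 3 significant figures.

Halell: 0.76 × 60.5 Gt = 4.598×10^13 kg; dividing by ρ_w = 998.7 kg m⁻³ gives 4.604×10^10 m³ of water.
Spread over 3.67×10^14 m² of ocean, Δh = 4.604×10^10 / 3.67×10^14 = 1.25×10^-4 m = 0.125 mm.

≈ 0.125 mm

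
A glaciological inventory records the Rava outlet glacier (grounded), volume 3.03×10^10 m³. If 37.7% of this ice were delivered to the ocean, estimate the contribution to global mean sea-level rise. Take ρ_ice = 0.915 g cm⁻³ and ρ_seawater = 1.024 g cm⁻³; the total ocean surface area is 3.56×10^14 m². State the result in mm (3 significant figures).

≈ 0.0287 mm

Rava: 0.377 × 3.03×10^10 m³ × (915/1024) = 1.021×10^10 m³ of water.
Spread over 3.56×10^14 m² of ocean, Δh = 1.021×10^10 / 3.56×10^14 = 2.87×10^-5 m = 0.0287 mm.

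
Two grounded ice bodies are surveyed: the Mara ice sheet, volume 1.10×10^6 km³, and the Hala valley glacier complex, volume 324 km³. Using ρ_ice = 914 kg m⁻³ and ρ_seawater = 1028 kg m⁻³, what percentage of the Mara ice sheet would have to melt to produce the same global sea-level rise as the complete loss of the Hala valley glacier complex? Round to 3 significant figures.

≈ 0.0295 %

Equal sea-level rise means equal mass of meltwater, i.e. equal mass of ice lost.
Ice mass of Hala: 2.961×10^14 kg; ice mass of Mara: 1.005×10^18 kg.
Fraction required = 2.961×10^14 / 1.005×10^18 = 2.95×10^-4 → 0.0295 %.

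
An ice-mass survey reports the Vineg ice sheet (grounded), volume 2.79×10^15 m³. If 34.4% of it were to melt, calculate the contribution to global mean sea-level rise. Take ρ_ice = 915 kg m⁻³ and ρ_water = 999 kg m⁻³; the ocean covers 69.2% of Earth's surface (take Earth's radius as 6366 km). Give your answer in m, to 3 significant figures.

Vineg: 0.344 × 2.79×10^15 m³ × (915/999) = 8.791×10^14 m³ of water.
Spread over 3.52×10^14 m² of ocean, Δh = 8.791×10^14 / 3.52×10^14 = 2.49 m.

≈ 2.49 m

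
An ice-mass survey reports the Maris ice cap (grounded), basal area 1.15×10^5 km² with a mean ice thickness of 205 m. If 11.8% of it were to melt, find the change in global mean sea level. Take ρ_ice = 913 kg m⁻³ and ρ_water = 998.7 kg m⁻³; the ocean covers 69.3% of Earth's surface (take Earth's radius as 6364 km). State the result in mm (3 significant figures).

Maris: ice volume = 1.15×10^5 km² × 205 m = 2.357×10^4 km³; 0.118 × 2.357×10^4 × (913/998.7) = 2543 km³ of water.
Spread over 3.53×10^14 m² of ocean, Δh = 2.543×10^12 / 3.53×10^14 = 7.21×10^-3 m = 7.21 mm.

≈ 7.21 mm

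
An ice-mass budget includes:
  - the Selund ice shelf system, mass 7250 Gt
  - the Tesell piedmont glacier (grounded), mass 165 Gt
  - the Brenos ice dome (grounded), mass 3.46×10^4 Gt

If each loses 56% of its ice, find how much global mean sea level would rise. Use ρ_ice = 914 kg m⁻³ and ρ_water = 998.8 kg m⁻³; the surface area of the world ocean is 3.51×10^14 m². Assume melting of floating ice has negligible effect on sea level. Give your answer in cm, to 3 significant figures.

The Selund ice shelf system is floating and already displaces its own weight of water, so its melt adds essentially nothing to sea level.
Tesell: 0.56 × 165 Gt = 9.240×10^13 kg; dividing by ρ_w = 998.8 kg m⁻³ gives 9.251×10^10 m³ of water.
Brenos: 0.56 × 3.46×10^4 Gt = 1.938×10^16 kg; dividing by ρ_w = 998.8 kg m⁻³ gives 1.940×10^13 m³ of water.
Total added water ≈ 1.949×10^13 m³ over 3.51×10^14 m² → Δh = 0.0555 m = 5.55 cm.

≈ 5.55 cm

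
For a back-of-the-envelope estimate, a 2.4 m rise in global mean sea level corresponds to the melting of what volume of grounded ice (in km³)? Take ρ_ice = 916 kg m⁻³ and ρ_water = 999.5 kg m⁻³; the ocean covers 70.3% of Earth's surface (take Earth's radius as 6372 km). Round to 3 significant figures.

≈ 9.39×10^5 km³

Required water volume = Δh × A = 2.4 m × 3.59×10^14 m² = 8.609×10^14 m³ = 8.609×10^5 km³.
Ice volume = water volume × ρ_w/ρ_ice = 8.609×10^5 × 999.5/916 = 9.39×10^5 km³.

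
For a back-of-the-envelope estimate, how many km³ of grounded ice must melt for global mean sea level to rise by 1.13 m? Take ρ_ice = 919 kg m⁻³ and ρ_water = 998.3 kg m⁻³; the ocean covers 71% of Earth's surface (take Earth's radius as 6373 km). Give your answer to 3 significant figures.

Required water volume = Δh × A = 1.13 m × 3.62×10^14 m² = 4.095×10^14 m³ = 4.095×10^5 km³.
Ice volume = water volume × ρ_w/ρ_ice = 4.095×10^5 × 998.3/919 = 4.45×10^5 km³.

≈ 4.45×10^5 km³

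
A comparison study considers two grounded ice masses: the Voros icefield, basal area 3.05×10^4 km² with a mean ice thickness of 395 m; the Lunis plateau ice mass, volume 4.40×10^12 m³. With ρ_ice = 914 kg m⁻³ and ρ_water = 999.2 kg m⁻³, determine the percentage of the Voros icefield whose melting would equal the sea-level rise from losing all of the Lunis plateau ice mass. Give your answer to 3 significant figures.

Equal sea-level rise means equal mass of meltwater, i.e. equal mass of ice lost.
Ice mass of Lunis: 4.022×10^15 kg; ice mass of Voros: 1.101×10^16 kg.
Fraction required = 4.022×10^15 / 1.101×10^16 = 0.365 → 36.5 %.

≈ 36.5 %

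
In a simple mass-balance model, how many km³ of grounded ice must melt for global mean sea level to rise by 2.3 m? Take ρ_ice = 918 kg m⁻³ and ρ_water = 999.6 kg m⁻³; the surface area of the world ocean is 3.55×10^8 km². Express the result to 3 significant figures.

Required water volume = Δh × A = 2.3 m × 3.55×10^14 m² = 8.165×10^14 m³ = 8.165×10^5 km³.
Ice volume = water volume × ρ_w/ρ_ice = 8.165×10^5 × 999.6/918 = 8.89×10^5 km³.

≈ 8.89×10^5 km³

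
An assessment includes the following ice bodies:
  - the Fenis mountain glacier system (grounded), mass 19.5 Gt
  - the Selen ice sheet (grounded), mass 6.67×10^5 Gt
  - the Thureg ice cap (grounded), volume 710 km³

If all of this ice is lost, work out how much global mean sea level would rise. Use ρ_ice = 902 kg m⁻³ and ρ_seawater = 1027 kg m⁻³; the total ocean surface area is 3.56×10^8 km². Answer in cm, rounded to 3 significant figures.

≈ 183 cm

Fenis: 19.5 Gt = 1.950×10^13 kg; dividing by ρ_w = 1027 kg m⁻³ gives 1.899×10^10 m³ of water.
Selen: 6.67×10^5 Gt = 6.670×10^17 kg; dividing by ρ_w = 1027 kg m⁻³ gives 6.495×10^14 m³ of water.
Thureg: 710 km³ × (902/1027) = 623.6 km³ of water.
Total added water ≈ 6.501×10^14 m³ over 3.56×10^14 m² → Δh = 1.83 m = 183 cm.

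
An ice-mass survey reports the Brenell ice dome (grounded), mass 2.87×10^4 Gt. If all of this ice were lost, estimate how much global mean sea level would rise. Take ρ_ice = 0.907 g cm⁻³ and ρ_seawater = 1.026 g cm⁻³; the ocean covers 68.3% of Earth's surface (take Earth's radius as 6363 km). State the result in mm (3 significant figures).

Brenell: 2.87×10^4 Gt = 2.870×10^16 kg; dividing by ρ_w = 1.026 g cm⁻³ = 1026 kg m⁻³ gives 2.797×10^13 m³ of water.
Spread over 3.47×10^14 m² of ocean, Δh = 2.797×10^13 / 3.47×10^14 = 0.0805 m = 80.5 mm.

≈ 80.5 mm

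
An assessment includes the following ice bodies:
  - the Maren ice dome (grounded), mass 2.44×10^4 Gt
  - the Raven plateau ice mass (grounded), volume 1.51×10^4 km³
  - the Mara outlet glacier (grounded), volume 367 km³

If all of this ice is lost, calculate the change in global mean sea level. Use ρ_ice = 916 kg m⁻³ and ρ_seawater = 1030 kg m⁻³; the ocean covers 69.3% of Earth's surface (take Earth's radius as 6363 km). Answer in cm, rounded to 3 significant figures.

≈ 10.6 cm

Maren: 2.44×10^4 Gt = 2.440×10^16 kg; dividing by ρ_w = 1030 kg m⁻³ gives 2.369×10^13 m³ of water.
Raven: 1.51×10^4 km³ × (916/1030) = 1.343×10^4 km³ of water.
Mara: 367 km³ × (916/1030) = 326.4 km³ of water.
Total added water ≈ 3.744×10^13 m³ over 3.53×10^14 m² → Δh = 0.106 m = 10.6 cm.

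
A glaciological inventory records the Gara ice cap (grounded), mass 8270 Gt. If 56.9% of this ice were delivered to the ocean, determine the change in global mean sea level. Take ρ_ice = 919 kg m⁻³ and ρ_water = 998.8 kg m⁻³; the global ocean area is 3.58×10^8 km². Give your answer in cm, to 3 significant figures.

≈ 1.32 cm

Gara: 0.569 × 8270 Gt = 4.706×10^15 kg; dividing by ρ_w = 998.8 kg m⁻³ gives 4.711×10^12 m³ of water.
Spread over 3.58×10^14 m² of ocean, Δh = 4.711×10^12 / 3.58×10^14 = 0.0132 m = 1.32 cm.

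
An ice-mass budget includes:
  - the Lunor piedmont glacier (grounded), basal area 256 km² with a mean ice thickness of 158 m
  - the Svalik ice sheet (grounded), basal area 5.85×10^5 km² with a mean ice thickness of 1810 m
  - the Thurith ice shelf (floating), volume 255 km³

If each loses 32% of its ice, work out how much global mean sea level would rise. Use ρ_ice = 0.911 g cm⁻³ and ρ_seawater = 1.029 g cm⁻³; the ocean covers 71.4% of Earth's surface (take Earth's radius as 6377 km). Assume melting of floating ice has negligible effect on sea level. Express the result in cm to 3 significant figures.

≈ 82.2 cm

Lunor: ice volume = 256 km² × 158 m = 40.45 km³; 0.32 × 40.45 × (911/1029) = 11.46 km³ of water.
Svalik: ice volume = 5.85×10^5 km² × 1810 m = 1.059×10^6 km³; 0.32 × 1.059×10^6 × (911/1029) = 3.000×10^5 km³ of water.
The Thurith ice shelf is floating and already displaces its own weight of water, so its melt adds essentially nothing to sea level.
Total added water ≈ 3.000×10^14 m³ over 3.65×10^14 m² → Δh = 0.822 m = 82.2 cm.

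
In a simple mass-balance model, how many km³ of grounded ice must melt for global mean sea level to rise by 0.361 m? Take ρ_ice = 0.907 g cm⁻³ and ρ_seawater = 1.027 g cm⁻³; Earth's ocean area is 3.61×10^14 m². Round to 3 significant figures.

≈ 1.48×10^5 km³

Required water volume = Δh × A = 0.361 m × 3.61×10^14 m² = 1.303×10^14 m³ = 1.303×10^5 km³.
Ice volume = water volume × ρ_w/ρ_ice = 1.303×10^5 × 1027/907 = 1.48×10^5 km³.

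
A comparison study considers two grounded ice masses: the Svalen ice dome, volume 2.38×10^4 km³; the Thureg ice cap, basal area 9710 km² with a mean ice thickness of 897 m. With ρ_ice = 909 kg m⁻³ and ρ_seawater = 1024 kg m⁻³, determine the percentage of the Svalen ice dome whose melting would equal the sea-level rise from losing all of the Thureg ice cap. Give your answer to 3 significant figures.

Equal sea-level rise means equal mass of meltwater, i.e. equal mass of ice lost.
Ice mass of Thureg: 7.917×10^15 kg; ice mass of Svalen: 2.163×10^16 kg.
Fraction required = 7.917×10^15 / 2.163×10^16 = 0.366 → 36.6 %.

≈ 36.6 %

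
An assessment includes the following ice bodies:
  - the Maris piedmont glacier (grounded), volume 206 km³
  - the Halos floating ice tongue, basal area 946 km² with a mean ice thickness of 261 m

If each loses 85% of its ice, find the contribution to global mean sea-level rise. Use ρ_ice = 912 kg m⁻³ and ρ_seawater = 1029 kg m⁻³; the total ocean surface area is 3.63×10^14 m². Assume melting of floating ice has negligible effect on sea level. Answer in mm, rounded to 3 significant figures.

≈ 0.428 mm

Maris: 0.85 × 206 km³ × (912/1029) = 155.2 km³ of water.
The Halos floating ice tongue is floating and already displaces its own weight of water, so its melt adds essentially nothing to sea level.
Total added water ≈ 1.552×10^11 m³ over 3.63×10^14 m² → Δh = 4.28×10^-4 m = 0.428 mm.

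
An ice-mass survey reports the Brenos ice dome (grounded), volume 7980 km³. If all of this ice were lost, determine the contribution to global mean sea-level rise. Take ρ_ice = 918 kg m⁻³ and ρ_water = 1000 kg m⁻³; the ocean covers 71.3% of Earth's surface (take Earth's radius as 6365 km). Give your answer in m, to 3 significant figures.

≈ 0.0202 m

Brenos: 7980 km³ × (918/1000) = 7326 km³ of water.
Spread over 3.63×10^14 m² of ocean, Δh = 7.326×10^12 / 3.63×10^14 = 0.0202 m.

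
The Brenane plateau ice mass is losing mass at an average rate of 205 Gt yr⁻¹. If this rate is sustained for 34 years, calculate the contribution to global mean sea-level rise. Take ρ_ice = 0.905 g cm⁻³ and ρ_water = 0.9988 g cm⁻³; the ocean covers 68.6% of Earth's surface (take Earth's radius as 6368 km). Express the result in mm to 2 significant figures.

≈ 20 mm

Total mass lost = 205 Gt/yr × 34 yr = 6970 Gt = 6.970×10^15 kg.
ρ_w = 0.9988 g cm⁻³ = 998.8 kg m⁻³, so water volume = 6.970×10^15 / 998.8 = 6.978×10^12 m³.
Δh = 6.978×10^12 / 3.50×10^14 = 0.0200 m = 20 mm.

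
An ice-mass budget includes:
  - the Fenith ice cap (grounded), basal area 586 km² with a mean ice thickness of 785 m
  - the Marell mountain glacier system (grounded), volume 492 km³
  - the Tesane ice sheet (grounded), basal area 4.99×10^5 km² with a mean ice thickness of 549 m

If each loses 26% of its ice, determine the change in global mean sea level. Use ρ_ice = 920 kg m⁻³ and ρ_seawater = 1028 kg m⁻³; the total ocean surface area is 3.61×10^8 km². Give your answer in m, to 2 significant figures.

≈ 0.18 m

Fenith: ice volume = 586 km² × 785 m = 460.0 km³; 0.26 × 460.0 × (920/1028) = 107.0 km³ of water.
Marell: 0.26 × 492 km³ × (920/1028) = 114.5 km³ of water.
Tesane: ice volume = 4.99×10^5 km² × 549 m = 2.740×10^5 km³; 0.26 × 2.740×10^5 × (920/1028) = 6.374×10^4 km³ of water.
Total added water ≈ 6.397×10^13 m³ over 3.61×10^14 m² → Δh = 0.177 m.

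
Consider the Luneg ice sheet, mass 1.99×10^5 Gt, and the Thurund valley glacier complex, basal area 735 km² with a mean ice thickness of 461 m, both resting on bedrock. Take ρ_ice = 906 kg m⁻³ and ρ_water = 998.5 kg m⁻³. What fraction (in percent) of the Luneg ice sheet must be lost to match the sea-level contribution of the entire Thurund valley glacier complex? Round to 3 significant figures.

≈ 0.154 %

Equal sea-level rise means equal mass of meltwater, i.e. equal mass of ice lost.
Ice mass of Thurund: 3.070×10^14 kg; ice mass of Luneg: 1.990×10^17 kg.
Fraction required = 3.070×10^14 / 1.990×10^17 = 1.54×10^-3 → 0.154 %.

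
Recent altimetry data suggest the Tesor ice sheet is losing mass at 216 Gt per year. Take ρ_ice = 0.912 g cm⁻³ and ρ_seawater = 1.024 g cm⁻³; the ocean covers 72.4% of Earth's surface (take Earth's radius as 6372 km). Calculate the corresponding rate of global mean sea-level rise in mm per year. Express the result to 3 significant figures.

ρ_w = 1.024 g cm⁻³ = 1024 kg m⁻³. Annual water volume added = 216 Gt / ρ_w = 2.160×10^14 kg / 1024 kg m⁻³ = 2.109×10^11 m³.
Δh per year = 2.109×10^11 / 3.69×10^14 = 5.71×10^-4 m = 0.571 mm.

≈ 0.571 mm/yr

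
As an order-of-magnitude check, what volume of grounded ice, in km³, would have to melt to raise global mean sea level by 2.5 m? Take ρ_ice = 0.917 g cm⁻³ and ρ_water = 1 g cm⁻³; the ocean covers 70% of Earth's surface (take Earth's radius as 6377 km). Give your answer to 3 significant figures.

Required water volume = Δh × A = 2.5 m × 3.58×10^14 m² = 8.943×10^14 m³ = 8.943×10^5 km³.
Ice volume = water volume × ρ_w/ρ_ice = 8.943×10^5 × 1000/917 = 9.75×10^5 km³.

≈ 9.75×10^5 km³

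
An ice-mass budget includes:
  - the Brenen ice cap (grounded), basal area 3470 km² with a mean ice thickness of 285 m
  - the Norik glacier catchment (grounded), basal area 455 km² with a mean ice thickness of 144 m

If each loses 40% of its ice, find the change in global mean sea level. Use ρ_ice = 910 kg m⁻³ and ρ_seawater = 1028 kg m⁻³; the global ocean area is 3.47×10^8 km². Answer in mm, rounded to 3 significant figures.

≈ 1.08 mm

Brenen: ice volume = 3470 km² × 285 m = 989.0 km³; 0.4 × 989.0 × (910/1028) = 350.2 km³ of water.
Norik: ice volume = 455 km² × 144 m = 65.52 km³; 0.4 × 65.52 × (910/1028) = 23.20 km³ of water.
Total added water ≈ 3.734×10^11 m³ over 3.47×10^14 m² → Δh = 1.08×10^-3 m = 1.08 mm.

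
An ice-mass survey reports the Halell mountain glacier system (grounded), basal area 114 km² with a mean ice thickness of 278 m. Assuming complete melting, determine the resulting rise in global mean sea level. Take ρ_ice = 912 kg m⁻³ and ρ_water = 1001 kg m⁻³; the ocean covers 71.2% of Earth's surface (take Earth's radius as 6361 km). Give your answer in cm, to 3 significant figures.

≈ 7.98×10^-3 cm

Halell: ice volume = 114 km² × 278 m = 31.69 km³; 31.69 × (912/1001) = 28.87 km³ of water.
Spread over 3.62×10^14 m² of ocean, Δh = 2.887×10^10 / 3.62×10^14 = 7.98×10^-5 m = 7.98×10^-3 cm.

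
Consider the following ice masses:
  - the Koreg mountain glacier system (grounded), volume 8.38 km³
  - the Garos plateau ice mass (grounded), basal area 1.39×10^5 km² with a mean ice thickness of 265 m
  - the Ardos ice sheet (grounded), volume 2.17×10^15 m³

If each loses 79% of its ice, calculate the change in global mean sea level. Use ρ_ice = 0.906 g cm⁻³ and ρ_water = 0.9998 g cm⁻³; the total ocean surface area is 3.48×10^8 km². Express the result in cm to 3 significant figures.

Koreg: 0.79 × 8.38 km³ × (906/999.8) = 5.999 km³ of water.
Garos: ice volume = 1.39×10^5 km² × 265 m = 3.684×10^4 km³; 0.79 × 3.684×10^4 × (906/999.8) = 2.637×10^4 km³ of water.
Ardos: 0.79 × 2.17×10^15 m³ × (906/999.8) = 1.553×10^15 m³ of water.
Total added water ≈ 1.580×10^15 m³ over 3.48×10^14 m² → Δh = 4.54 m = 454 cm.

≈ 454 cm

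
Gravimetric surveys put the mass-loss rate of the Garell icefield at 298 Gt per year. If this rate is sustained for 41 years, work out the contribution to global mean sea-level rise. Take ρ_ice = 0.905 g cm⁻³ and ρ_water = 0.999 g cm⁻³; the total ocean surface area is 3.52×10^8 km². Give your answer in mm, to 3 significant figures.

≈ 34.7 mm

Total mass lost = 298 Gt/yr × 41 yr = 1.222×10^4 Gt = 1.222×10^16 kg.
ρ_w = 0.999 g cm⁻³ = 999 kg m⁻³, so water volume = 1.222×10^16 / 999 = 1.223×10^13 m³.
Δh = 1.223×10^13 / 3.52×10^14 = 0.0347 m = 34.7 mm.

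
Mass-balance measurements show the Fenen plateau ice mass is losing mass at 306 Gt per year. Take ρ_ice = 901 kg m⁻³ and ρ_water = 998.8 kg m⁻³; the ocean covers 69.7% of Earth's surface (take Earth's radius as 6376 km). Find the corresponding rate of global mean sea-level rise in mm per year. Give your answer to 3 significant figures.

≈ 0.860 mm/yr

ρ_w = 998.8 kg m⁻³. Annual water volume added = 306 Gt / ρ_w = 3.060×10^14 kg / 998.8 kg m⁻³ = 3.064×10^11 m³.
Δh per year = 3.064×10^11 / 3.56×10^14 = 8.60×10^-4 m = 0.860 mm.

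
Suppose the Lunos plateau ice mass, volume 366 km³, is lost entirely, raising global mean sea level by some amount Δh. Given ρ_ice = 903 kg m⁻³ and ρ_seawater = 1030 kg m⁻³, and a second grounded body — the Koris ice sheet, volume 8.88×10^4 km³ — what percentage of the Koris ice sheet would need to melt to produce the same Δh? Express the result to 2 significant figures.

≈ 0.41 %

Equal sea-level rise means equal mass of meltwater, i.e. equal mass of ice lost.
Ice mass of Lunos: 3.305×10^14 kg; ice mass of Koris: 8.019×10^16 kg.
Fraction required = 3.305×10^14 / 8.019×10^16 = 4.12×10^-3 → 0.41 %.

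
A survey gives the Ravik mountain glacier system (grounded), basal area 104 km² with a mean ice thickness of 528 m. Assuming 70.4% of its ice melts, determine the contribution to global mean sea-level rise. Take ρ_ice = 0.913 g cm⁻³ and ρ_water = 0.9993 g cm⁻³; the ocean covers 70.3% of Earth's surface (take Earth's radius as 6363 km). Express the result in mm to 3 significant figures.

≈ 0.0987 mm

Ravik: ice volume = 104 km² × 528 m = 54.91 km³; 0.704 × 54.91 × (913/999.3) = 35.32 km³ of water.
Spread over 3.58×10^14 m² of ocean, Δh = 3.532×10^10 / 3.58×10^14 = 9.87×10^-5 m = 0.0987 mm.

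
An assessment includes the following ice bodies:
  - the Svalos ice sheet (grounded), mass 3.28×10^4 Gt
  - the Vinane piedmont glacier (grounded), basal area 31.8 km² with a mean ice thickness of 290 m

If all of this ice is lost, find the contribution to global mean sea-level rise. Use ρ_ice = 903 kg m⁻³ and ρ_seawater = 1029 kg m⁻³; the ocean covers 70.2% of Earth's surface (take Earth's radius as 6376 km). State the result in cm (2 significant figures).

≈ 8.9 cm

Svalos: 3.28×10^4 Gt = 3.280×10^16 kg; dividing by ρ_w = 1029 kg m⁻³ gives 3.188×10^13 m³ of water.
Vinane: ice volume = 31.8 km² × 290 m = 9.222 km³; 9.222 × (903/1029) = 8.093 km³ of water.
Total added water ≈ 3.188×10^13 m³ over 3.59×10^14 m² → Δh = 0.0889 m = 8.9 cm.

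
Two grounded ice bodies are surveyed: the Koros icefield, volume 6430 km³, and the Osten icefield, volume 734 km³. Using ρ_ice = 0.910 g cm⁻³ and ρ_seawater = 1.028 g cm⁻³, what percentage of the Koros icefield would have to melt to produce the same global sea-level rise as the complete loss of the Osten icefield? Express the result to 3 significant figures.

Equal sea-level rise means equal mass of meltwater, i.e. equal mass of ice lost.
Ice mass of Osten: 6.679×10^14 kg; ice mass of Koros: 5.851×10^15 kg.
Fraction required = 6.679×10^14 / 5.851×10^15 = 0.114 → 11.4 %.

≈ 11.4 %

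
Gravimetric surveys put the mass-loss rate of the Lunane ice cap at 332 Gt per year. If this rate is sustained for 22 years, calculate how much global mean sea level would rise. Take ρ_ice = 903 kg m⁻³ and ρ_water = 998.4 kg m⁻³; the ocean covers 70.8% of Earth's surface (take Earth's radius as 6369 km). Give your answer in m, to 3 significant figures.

≈ 0.0203 m

Total mass lost = 332 Gt/yr × 22 yr = 7304 Gt = 7.304×10^15 kg.
ρ_w = 998.4 kg m⁻³, so water volume = 7.304×10^15 / 998.4 = 7.316×10^12 m³.
Δh = 7.316×10^12 / 3.61×10^14 = 0.0203 m.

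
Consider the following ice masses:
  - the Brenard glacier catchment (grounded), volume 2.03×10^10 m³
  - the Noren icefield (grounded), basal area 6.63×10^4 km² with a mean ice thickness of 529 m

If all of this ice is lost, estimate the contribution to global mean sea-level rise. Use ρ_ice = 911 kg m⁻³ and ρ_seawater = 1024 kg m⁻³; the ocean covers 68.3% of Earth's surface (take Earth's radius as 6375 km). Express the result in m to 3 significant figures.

Brenard: 2.03×10^10 m³ × (911/1024) = 1.806×10^10 m³ of water.
Noren: ice volume = 6.63×10^4 km² × 529 m = 3.507×10^4 km³; 3.507×10^4 × (911/1024) = 3.120×10^4 km³ of water.
Total added water ≈ 3.122×10^13 m³ over 3.49×10^14 m² → Δh = 0.0895 m.

≈ 0.0895 m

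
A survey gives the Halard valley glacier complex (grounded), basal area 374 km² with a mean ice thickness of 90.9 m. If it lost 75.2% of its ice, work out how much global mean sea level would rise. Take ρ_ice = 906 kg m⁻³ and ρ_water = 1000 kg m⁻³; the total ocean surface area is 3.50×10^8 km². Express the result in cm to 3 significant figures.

≈ 6.62×10^-3 cm

Halard: ice volume = 374 km² × 90.9 m = 34.00 km³; 0.752 × 34.00 × (906/1000) = 23.16 km³ of water.
Spread over 3.50×10^14 m² of ocean, Δh = 2.316×10^10 / 3.50×10^14 = 6.62×10^-5 m = 6.62×10^-3 cm.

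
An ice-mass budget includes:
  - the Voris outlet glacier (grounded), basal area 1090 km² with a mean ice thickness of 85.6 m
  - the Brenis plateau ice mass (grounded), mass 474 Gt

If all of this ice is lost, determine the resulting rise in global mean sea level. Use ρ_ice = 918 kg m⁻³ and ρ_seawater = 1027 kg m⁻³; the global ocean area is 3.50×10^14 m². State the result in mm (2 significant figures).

≈ 1.6 mm

Voris: ice volume = 1090 km² × 85.6 m = 93.30 km³; 93.30 × (918/1027) = 83.40 km³ of water.
Brenis: 474 Gt = 4.740×10^14 kg; dividing by ρ_w = 1027 kg m⁻³ gives 4.615×10^11 m³ of water.
Total added water ≈ 5.449×10^11 m³ over 3.50×10^14 m² → Δh = 1.56×10^-3 m = 1.6 mm.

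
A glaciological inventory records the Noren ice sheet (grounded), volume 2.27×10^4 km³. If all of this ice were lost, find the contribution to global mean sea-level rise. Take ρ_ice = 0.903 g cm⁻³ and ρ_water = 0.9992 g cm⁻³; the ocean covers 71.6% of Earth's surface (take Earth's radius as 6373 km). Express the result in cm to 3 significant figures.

≈ 5.61 cm

Noren: 2.27×10^4 km³ × (903/999.2) = 2.051×10^4 km³ of water.
Spread over 3.65×10^14 m² of ocean, Δh = 2.051×10^13 / 3.65×10^14 = 0.0561 m = 5.61 cm.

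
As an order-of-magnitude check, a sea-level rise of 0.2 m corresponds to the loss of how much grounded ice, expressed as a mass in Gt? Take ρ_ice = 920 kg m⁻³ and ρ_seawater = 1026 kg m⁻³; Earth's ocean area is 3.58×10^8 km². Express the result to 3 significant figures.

Required water volume = Δh × A = 0.2 m × 3.58×10^14 m² = 7.160×10^13 m³.
ρ_w = 1026 kg m⁻³, so the mass of water = 7.160×10^13 m³ × 1026 kg m⁻³ = 7.346×10^16 kg = 7.35×10^4 Gt (and the same mass of ice, by conservation).

≈ 7.35×10^4 Gt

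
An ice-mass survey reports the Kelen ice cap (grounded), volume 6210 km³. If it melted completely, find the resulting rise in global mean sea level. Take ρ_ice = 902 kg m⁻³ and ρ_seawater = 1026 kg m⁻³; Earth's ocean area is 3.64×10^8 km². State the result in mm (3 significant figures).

Kelen: 6210 km³ × (902/1026) = 5459 km³ of water.
Spread over 3.64×10^14 m² of ocean, Δh = 5.459×10^12 / 3.64×10^14 = 0.0150 m = 15.0 mm.

≈ 15.0 mm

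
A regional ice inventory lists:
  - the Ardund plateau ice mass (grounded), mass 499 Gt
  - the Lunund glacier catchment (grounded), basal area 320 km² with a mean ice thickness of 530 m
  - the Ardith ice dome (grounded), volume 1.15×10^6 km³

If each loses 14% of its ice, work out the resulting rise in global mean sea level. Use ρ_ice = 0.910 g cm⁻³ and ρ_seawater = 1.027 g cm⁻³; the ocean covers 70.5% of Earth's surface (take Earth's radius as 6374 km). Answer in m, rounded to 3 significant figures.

≈ 0.397 m

Ardund: 0.14 × 499 Gt = 6.986×10^13 kg; dividing by ρ_w = 1.027 g cm⁻³ = 1027 kg m⁻³ gives 6.802×10^10 m³ of water.
Lunund: ice volume = 320 km² × 530 m = 169.6 km³; 0.14 × 169.6 × (910/1027) = 21.04 km³ of water.
Ardith: 0.14 × 1.15×10^6 km³ × (910/1027) = 1.427×10^5 km³ of water.
Total added water ≈ 1.427×10^14 m³ over 3.60×10^14 m² → Δh = 0.397 m.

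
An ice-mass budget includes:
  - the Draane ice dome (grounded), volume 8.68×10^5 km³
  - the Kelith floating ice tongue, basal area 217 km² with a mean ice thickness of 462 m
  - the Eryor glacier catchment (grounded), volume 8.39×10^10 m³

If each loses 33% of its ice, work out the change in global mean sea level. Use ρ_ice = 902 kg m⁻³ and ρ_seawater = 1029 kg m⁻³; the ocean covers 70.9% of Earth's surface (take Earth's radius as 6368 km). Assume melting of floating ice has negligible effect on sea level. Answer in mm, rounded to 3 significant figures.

≈ 695 mm

Draane: 0.33 × 8.68×10^5 km³ × (902/1029) = 2.511×10^5 km³ of water.
The Kelith floating ice tongue is floating and already displaces its own weight of water, so its melt adds essentially nothing to sea level.
Eryor: 0.33 × 8.39×10^10 m³ × (902/1029) = 2.427×10^10 m³ of water.
Total added water ≈ 2.511×10^14 m³ over 3.61×10^14 m² → Δh = 0.695 m = 695 mm.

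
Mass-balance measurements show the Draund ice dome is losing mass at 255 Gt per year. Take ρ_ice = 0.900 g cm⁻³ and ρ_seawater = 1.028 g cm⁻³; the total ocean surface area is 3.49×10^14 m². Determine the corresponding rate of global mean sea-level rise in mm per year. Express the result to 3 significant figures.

≈ 0.711 mm/yr

ρ_w = 1.028 g cm⁻³ = 1028 kg m⁻³. Annual water volume added = 255 Gt / ρ_w = 2.550×10^14 kg / 1028 kg m⁻³ = 2.481×10^11 m³.
Δh per year = 2.481×10^11 / 3.49×10^14 = 7.11×10^-4 m = 0.711 mm.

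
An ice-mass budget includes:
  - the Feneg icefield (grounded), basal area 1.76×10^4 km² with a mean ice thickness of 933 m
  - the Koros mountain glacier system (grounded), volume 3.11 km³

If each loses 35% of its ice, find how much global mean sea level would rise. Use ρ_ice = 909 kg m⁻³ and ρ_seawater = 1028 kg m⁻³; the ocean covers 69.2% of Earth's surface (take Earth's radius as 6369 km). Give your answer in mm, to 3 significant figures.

Feneg: ice volume = 1.76×10^4 km² × 933 m = 1.642×10^4 km³; 0.35 × 1.642×10^4 × (909/1028) = 5082 km³ of water.
Koros: 0.35 × 3.11 km³ × (909/1028) = 0.9625 km³ of water.
Total added water ≈ 5.083×10^12 m³ over 3.53×10^14 m² → Δh = 0.0144 m = 14.4 mm.

≈ 14.4 mm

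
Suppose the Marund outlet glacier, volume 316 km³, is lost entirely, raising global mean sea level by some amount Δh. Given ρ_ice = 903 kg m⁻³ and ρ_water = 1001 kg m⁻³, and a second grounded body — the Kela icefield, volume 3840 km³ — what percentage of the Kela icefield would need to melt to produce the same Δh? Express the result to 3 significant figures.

Equal sea-level rise means equal mass of meltwater, i.e. equal mass of ice lost.
Ice mass of Marund: 2.853×10^14 kg; ice mass of Kela: 3.468×10^15 kg.
Fraction required = 2.853×10^14 / 3.468×10^15 = 0.0823 → 8.23 %.

≈ 8.23 %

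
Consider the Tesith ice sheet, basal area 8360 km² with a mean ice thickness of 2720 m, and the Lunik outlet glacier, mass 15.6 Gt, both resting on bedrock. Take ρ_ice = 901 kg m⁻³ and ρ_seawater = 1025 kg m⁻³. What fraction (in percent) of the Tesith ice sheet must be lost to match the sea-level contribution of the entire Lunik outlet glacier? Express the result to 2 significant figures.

Equal sea-level rise means equal mass of meltwater, i.e. equal mass of ice lost.
Ice mass of Lunik: 1.560×10^13 kg; ice mass of Tesith: 2.049×10^16 kg.
Fraction required = 1.560×10^13 / 2.049×10^16 = 7.61×10^-4 → 0.076 %.

≈ 0.076 %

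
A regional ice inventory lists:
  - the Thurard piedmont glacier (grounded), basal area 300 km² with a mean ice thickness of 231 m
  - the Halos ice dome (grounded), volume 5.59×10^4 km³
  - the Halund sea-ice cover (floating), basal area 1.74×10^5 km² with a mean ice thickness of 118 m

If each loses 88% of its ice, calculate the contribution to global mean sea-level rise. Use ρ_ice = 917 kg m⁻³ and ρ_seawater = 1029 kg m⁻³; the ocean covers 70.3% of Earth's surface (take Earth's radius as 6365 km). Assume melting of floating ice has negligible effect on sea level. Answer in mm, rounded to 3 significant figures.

≈ 123 mm

Thurard: ice volume = 300 km² × 231 m = 69.30 km³; 0.88 × 69.30 × (917/1029) = 54.35 km³ of water.
Halos: 0.88 × 5.59×10^4 km³ × (917/1029) = 4.384×10^4 km³ of water.
The Halund sea-ice cover is floating and already displaces its own weight of water, so its melt adds essentially nothing to sea level.
Total added water ≈ 4.389×10^13 m³ over 3.58×10^14 m² → Δh = 0.123 m = 123 mm.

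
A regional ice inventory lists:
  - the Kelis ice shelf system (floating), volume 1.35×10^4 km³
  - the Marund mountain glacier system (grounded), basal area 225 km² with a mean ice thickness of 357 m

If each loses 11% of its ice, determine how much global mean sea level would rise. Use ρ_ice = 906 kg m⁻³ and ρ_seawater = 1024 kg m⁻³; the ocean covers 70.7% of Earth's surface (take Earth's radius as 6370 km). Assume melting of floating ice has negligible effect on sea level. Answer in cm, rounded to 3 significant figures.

≈ 2.17×10^-3 cm

The Kelis ice shelf system is floating and already displaces its own weight of water, so its melt adds essentially nothing to sea level.
Marund: ice volume = 225 km² × 357 m = 80.33 km³; 0.11 × 80.33 × (906/1024) = 7.818 km³ of water.
Total added water ≈ 7.818×10^9 m³ over 3.61×10^14 m² → Δh = 2.17×10^-5 m = 2.17×10^-3 cm.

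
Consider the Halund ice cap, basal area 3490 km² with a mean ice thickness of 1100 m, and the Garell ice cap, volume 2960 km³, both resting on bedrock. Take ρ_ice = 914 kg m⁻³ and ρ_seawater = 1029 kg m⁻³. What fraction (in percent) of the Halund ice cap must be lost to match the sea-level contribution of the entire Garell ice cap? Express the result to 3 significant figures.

Equal sea-level rise means equal mass of meltwater, i.e. equal mass of ice lost.
Ice mass of Garell: 2.705×10^15 kg; ice mass of Halund: 3.509×10^15 kg.
Fraction required = 2.705×10^15 / 3.509×10^15 = 0.771 → 77.1 %.

≈ 77.1 %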